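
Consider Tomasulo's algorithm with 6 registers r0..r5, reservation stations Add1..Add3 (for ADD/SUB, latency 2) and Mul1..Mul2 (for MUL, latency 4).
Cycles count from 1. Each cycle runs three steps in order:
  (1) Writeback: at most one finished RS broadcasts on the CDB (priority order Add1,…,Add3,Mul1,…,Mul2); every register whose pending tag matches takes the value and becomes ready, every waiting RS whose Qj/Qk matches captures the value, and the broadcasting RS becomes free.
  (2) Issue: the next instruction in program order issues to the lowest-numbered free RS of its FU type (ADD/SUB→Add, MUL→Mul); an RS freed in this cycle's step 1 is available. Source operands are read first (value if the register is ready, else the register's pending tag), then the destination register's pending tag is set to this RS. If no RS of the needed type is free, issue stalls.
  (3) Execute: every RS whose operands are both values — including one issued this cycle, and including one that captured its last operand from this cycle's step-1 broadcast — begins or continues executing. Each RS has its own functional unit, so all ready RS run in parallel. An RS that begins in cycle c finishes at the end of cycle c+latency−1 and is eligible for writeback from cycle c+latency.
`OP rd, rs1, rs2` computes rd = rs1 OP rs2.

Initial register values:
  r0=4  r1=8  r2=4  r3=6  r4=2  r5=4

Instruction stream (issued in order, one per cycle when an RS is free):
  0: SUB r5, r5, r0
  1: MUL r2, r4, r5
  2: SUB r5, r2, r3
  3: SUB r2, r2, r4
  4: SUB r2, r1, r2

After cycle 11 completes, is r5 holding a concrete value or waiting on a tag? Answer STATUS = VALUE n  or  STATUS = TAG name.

  c1: issue SUB r5<-Add1  regs: r0:4,r1:8,r2:4,r3:6,r4:2,r5:Add1
  c2: issue MUL r2<-Mul1  regs: r0:4,r1:8,r2:Mul1,r3:6,r4:2,r5:Add1
  c3: CDB Add1=0; issue SUB r5<-Add1  regs: r0:4,r1:8,r2:Mul1,r3:6,r4:2,r5:Add1
  c4: issue SUB r2<-Add2  regs: r0:4,r1:8,r2:Add2,r3:6,r4:2,r5:Add1
  c5: issue SUB r2<-Add3  regs: r0:4,r1:8,r2:Add3,r3:6,r4:2,r5:Add1
  c6: -  regs: r0:4,r1:8,r2:Add3,r3:6,r4:2,r5:Add1
  c7: CDB Mul1=0  regs: r0:4,r1:8,r2:Add3,r3:6,r4:2,r5:Add1
  c8: -  regs: r0:4,r1:8,r2:Add3,r3:6,r4:2,r5:Add1
  c9: CDB Add1=-6  regs: r0:4,r1:8,r2:Add3,r3:6,r4:2,r5:-6
  c10: CDB Add2=-2  regs: r0:4,r1:8,r2:Add3,r3:6,r4:2,r5:-6
  c11: -  regs: r0:4,r1:8,r2:Add3,r3:6,r4:2,r5:-6

STATUS = VALUE -6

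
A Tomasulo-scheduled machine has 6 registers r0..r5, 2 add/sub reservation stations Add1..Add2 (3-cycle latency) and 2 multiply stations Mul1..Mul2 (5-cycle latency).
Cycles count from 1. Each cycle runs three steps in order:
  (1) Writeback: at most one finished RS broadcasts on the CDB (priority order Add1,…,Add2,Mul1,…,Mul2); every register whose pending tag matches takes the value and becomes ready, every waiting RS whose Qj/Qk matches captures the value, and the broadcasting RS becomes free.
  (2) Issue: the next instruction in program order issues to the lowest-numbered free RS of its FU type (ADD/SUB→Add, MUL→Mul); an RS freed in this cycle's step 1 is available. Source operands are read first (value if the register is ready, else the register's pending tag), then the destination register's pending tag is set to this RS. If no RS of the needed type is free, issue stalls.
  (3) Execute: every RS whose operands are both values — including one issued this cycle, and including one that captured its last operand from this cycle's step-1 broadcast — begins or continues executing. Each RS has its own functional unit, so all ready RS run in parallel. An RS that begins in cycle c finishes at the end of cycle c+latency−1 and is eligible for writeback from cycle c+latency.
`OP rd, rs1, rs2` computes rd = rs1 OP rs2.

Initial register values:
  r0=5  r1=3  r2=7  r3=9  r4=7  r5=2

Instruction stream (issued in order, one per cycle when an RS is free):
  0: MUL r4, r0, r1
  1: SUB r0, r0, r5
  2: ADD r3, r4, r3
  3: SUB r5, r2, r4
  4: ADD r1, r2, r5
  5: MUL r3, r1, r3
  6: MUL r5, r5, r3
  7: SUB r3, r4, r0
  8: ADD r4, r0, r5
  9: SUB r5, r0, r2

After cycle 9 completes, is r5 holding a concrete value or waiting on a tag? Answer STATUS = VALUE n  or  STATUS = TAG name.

c1: issue MUL r4<-Mul1 | r0:5,r1:3,r2:7,r3:9,r4:Mul1,r5:2
c2: issue SUB r0<-Add1 | r0:Add1,r1:3,r2:7,r3:9,r4:Mul1,r5:2
c3: issue ADD r3<-Add2 | r0:Add1,r1:3,r2:7,r3:Add2,r4:Mul1,r5:2
c4: stall | r0:Add1,r1:3,r2:7,r3:Add2,r4:Mul1,r5:2
c5: CDB Add1=3; issue SUB r5<-Add1 | r0:3,r1:3,r2:7,r3:Add2,r4:Mul1,r5:Add1
c6: CDB Mul1=15; stall | r0:3,r1:3,r2:7,r3:Add2,r4:15,r5:Add1
c7: stall | r0:3,r1:3,r2:7,r3:Add2,r4:15,r5:Add1
c8: stall | r0:3,r1:3,r2:7,r3:Add2,r4:15,r5:Add1
c9: CDB Add1=-8; issue ADD r1<-Add1 | r0:3,r1:Add1,r2:7,r3:Add2,r4:15,r5:-8

STATUS = VALUE -8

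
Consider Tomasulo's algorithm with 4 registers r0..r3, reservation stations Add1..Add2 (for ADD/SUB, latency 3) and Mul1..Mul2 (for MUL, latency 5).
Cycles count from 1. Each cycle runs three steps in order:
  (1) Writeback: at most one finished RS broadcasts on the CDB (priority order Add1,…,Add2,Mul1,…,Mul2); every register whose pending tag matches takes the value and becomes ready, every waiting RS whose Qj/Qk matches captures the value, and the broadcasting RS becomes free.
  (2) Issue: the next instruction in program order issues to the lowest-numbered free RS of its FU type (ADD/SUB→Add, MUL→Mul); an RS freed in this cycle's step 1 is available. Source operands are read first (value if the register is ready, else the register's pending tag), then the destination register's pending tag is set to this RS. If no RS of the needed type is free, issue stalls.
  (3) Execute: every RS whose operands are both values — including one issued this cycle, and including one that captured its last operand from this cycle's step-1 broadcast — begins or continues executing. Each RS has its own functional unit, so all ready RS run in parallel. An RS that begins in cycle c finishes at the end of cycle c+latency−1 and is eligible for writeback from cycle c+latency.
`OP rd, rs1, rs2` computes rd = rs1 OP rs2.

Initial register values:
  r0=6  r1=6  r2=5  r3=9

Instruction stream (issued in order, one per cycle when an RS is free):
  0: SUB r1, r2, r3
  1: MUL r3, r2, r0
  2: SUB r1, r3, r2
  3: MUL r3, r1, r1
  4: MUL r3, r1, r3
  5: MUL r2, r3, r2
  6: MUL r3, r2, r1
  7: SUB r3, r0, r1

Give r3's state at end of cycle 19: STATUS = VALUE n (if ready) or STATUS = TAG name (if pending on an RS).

STATUS = TAG Mul1

cycle 1: issue SUB r1<-Add1 // r0:6,r1:Add1,r2:5,r3:9
cycle 2: issue MUL r3<-Mul1 // r0:6,r1:Add1,r2:5,r3:Mul1
cycle 3: issue SUB r1<-Add2 // r0:6,r1:Add2,r2:5,r3:Mul1
cycle 4: CDB Add1=-4; issue MUL r3<-Mul2 // r0:6,r1:Add2,r2:5,r3:Mul2
cycle 5: stall // r0:6,r1:Add2,r2:5,r3:Mul2
cycle 6: stall // r0:6,r1:Add2,r2:5,r3:Mul2
cycle 7: CDB Mul1=30; issue MUL r3<-Mul1 // r0:6,r1:Add2,r2:5,r3:Mul1
cycle 8: stall // r0:6,r1:Add2,r2:5,r3:Mul1
cycle 9: stall // r0:6,r1:Add2,r2:5,r3:Mul1
cycle 10: CDB Add2=25; stall // r0:6,r1:25,r2:5,r3:Mul1
cycle 11: stall // r0:6,r1:25,r2:5,r3:Mul1
cycle 12: stall // r0:6,r1:25,r2:5,r3:Mul1
cycle 13: stall // r0:6,r1:25,r2:5,r3:Mul1
cycle 14: stall // r0:6,r1:25,r2:5,r3:Mul1
cycle 15: CDB Mul2=625; issue MUL r2<-Mul2 // r0:6,r1:25,r2:Mul2,r3:Mul1
cycle 16: stall // r0:6,r1:25,r2:Mul2,r3:Mul1
cycle 17: stall // r0:6,r1:25,r2:Mul2,r3:Mul1
cycle 18: stall // r0:6,r1:25,r2:Mul2,r3:Mul1
cycle 19: stall // r0:6,r1:25,r2:Mul2,r3:Mul1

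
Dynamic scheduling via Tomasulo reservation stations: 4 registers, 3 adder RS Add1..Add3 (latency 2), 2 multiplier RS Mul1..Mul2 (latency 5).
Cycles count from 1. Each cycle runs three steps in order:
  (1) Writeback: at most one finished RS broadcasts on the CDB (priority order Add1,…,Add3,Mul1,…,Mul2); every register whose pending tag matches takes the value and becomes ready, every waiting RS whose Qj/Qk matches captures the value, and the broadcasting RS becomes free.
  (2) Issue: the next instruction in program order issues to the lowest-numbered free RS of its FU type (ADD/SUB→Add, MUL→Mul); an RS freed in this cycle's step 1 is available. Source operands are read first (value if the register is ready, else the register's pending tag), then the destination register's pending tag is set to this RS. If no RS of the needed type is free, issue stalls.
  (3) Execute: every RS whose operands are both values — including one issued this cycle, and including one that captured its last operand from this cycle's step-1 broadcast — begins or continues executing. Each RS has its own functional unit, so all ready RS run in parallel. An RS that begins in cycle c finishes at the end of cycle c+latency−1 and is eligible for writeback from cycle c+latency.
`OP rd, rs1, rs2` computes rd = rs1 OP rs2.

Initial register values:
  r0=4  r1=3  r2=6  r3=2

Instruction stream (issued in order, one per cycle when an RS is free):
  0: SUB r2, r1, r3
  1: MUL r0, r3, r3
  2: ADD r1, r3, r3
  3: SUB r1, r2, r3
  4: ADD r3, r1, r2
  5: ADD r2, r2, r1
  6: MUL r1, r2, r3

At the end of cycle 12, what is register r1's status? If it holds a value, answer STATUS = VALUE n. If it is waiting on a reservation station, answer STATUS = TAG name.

STATUS = TAG Mul1

c1: issue SUB r2<-Add1 | r0:4,r1:3,r2:Add1,r3:2
c2: issue MUL r0<-Mul1 | r0:Mul1,r1:3,r2:Add1,r3:2
c3: CDB Add1=1; issue ADD r1<-Add1 | r0:Mul1,r1:Add1,r2:1,r3:2
c4: issue SUB r1<-Add2 | r0:Mul1,r1:Add2,r2:1,r3:2
c5: CDB Add1=4; issue ADD r3<-Add1 | r0:Mul1,r1:Add2,r2:1,r3:Add1
c6: CDB Add2=-1; issue ADD r2<-Add2 | r0:Mul1,r1:-1,r2:Add2,r3:Add1
c7: CDB Mul1=4; issue MUL r1<-Mul1 | r0:4,r1:Mul1,r2:Add2,r3:Add1
c8: CDB Add1=0 | r0:4,r1:Mul1,r2:Add2,r3:0
c9: CDB Add2=0 | r0:4,r1:Mul1,r2:0,r3:0
c10: - | r0:4,r1:Mul1,r2:0,r3:0
c11: - | r0:4,r1:Mul1,r2:0,r3:0
c12: - | r0:4,r1:Mul1,r2:0,r3:0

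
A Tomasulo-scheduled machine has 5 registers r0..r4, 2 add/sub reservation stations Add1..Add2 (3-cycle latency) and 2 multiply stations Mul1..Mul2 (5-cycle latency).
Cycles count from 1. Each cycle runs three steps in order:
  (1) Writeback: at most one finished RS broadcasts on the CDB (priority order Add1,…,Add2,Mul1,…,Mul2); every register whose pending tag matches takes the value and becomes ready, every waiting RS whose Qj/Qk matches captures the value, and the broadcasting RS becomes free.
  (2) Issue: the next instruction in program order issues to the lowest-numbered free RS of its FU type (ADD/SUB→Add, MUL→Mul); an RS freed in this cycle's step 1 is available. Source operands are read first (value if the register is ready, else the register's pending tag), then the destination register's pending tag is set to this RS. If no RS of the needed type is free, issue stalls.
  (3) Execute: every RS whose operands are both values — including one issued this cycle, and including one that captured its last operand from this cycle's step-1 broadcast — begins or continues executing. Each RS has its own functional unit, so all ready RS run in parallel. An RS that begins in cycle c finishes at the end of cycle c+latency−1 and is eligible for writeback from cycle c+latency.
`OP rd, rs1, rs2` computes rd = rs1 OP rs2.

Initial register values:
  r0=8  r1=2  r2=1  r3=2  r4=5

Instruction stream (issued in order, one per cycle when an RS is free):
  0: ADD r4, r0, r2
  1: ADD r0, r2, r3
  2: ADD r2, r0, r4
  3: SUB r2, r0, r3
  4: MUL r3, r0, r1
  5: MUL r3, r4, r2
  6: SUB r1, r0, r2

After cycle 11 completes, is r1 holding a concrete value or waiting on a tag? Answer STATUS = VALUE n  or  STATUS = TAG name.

cycle 1: issue ADD r4<-Add1 // r0:8,r1:2,r2:1,r3:2,r4:Add1
cycle 2: issue ADD r0<-Add2 // r0:Add2,r1:2,r2:1,r3:2,r4:Add1
cycle 3: stall // r0:Add2,r1:2,r2:1,r3:2,r4:Add1
cycle 4: CDB Add1=9; issue ADD r2<-Add1 // r0:Add2,r1:2,r2:Add1,r3:2,r4:9
cycle 5: CDB Add2=3; issue SUB r2<-Add2 // r0:3,r1:2,r2:Add2,r3:2,r4:9
cycle 6: issue MUL r3<-Mul1 // r0:3,r1:2,r2:Add2,r3:Mul1,r4:9
cycle 7: issue MUL r3<-Mul2 // r0:3,r1:2,r2:Add2,r3:Mul2,r4:9
cycle 8: CDB Add1=12; issue SUB r1<-Add1 // r0:3,r1:Add1,r2:Add2,r3:Mul2,r4:9
cycle 9: CDB Add2=1 // r0:3,r1:Add1,r2:1,r3:Mul2,r4:9
cycle 10: - // r0:3,r1:Add1,r2:1,r3:Mul2,r4:9
cycle 11: CDB Mul1=6 // r0:3,r1:Add1,r2:1,r3:Mul2,r4:9

STATUS = TAG Add1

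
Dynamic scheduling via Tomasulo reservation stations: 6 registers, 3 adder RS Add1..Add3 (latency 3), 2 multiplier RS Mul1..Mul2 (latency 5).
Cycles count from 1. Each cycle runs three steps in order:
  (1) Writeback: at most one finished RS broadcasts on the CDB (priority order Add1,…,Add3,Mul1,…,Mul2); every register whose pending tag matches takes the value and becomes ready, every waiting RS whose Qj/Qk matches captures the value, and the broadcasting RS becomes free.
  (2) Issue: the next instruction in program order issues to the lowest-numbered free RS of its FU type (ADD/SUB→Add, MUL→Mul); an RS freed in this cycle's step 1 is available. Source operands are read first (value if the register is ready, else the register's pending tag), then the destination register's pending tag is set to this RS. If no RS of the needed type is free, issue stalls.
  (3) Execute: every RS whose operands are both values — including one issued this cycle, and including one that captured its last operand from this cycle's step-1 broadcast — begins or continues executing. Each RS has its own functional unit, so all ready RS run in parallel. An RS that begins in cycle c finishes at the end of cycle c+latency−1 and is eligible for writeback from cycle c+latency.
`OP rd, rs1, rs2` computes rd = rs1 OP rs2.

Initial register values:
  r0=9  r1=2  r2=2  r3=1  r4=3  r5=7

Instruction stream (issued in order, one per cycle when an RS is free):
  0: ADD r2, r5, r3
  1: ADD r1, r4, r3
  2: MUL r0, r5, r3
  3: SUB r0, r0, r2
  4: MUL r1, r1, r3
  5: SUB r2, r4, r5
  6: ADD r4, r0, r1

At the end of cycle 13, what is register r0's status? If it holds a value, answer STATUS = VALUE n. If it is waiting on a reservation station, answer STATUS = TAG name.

STATUS = VALUE -1

c1: issue ADD r2<-Add1 | r0:9,r1:2,r2:Add1,r3:1,r4:3,r5:7
c2: issue ADD r1<-Add2 | r0:9,r1:Add2,r2:Add1,r3:1,r4:3,r5:7
c3: issue MUL r0<-Mul1 | r0:Mul1,r1:Add2,r2:Add1,r3:1,r4:3,r5:7
c4: CDB Add1=8; issue SUB r0<-Add1 | r0:Add1,r1:Add2,r2:8,r3:1,r4:3,r5:7
c5: CDB Add2=4; issue MUL r1<-Mul2 | r0:Add1,r1:Mul2,r2:8,r3:1,r4:3,r5:7
c6: issue SUB r2<-Add2 | r0:Add1,r1:Mul2,r2:Add2,r3:1,r4:3,r5:7
c7: issue ADD r4<-Add3 | r0:Add1,r1:Mul2,r2:Add2,r3:1,r4:Add3,r5:7
c8: CDB Mul1=7 | r0:Add1,r1:Mul2,r2:Add2,r3:1,r4:Add3,r5:7
c9: CDB Add2=-4 | r0:Add1,r1:Mul2,r2:-4,r3:1,r4:Add3,r5:7
c10: CDB Mul2=4 | r0:Add1,r1:4,r2:-4,r3:1,r4:Add3,r5:7
c11: CDB Add1=-1 | r0:-1,r1:4,r2:-4,r3:1,r4:Add3,r5:7
c12: - | r0:-1,r1:4,r2:-4,r3:1,r4:Add3,r5:7
c13: - | r0:-1,r1:4,r2:-4,r3:1,r4:Add3,r5:7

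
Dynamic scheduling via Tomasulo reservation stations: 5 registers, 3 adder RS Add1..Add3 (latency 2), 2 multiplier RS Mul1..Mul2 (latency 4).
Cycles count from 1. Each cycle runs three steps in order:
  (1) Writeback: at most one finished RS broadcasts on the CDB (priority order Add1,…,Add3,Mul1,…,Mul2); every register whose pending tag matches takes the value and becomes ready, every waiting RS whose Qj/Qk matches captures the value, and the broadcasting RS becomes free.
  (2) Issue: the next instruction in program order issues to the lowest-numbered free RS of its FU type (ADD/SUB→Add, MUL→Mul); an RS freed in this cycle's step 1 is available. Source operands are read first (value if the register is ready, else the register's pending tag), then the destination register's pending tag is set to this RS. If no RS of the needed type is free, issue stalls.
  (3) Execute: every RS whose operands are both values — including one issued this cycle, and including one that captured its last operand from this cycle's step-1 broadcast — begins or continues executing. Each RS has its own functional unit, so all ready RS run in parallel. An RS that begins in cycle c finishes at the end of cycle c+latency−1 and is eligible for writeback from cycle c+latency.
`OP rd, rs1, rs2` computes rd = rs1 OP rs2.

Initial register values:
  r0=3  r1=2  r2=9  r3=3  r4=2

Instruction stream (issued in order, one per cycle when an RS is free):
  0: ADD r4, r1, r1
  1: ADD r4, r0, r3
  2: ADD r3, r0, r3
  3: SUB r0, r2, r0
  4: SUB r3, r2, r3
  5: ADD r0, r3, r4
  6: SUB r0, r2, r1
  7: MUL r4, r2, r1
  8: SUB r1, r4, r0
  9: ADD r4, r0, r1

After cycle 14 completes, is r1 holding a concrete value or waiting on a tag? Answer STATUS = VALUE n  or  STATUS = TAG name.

STATUS = VALUE 11

cycle 1: issue ADD r4<-Add1 // r0:3,r1:2,r2:9,r3:3,r4:Add1
cycle 2: issue ADD r4<-Add2 // r0:3,r1:2,r2:9,r3:3,r4:Add2
cycle 3: CDB Add1=4; issue ADD r3<-Add1 // r0:3,r1:2,r2:9,r3:Add1,r4:Add2
cycle 4: CDB Add2=6; issue SUB r0<-Add2 // r0:Add2,r1:2,r2:9,r3:Add1,r4:6
cycle 5: CDB Add1=6; issue SUB r3<-Add1 // r0:Add2,r1:2,r2:9,r3:Add1,r4:6
cycle 6: CDB Add2=6; issue ADD r0<-Add2 // r0:Add2,r1:2,r2:9,r3:Add1,r4:6
cycle 7: CDB Add1=3; issue SUB r0<-Add1 // r0:Add1,r1:2,r2:9,r3:3,r4:6
cycle 8: issue MUL r4<-Mul1 // r0:Add1,r1:2,r2:9,r3:3,r4:Mul1
cycle 9: CDB Add1=7; issue SUB r1<-Add1 // r0:7,r1:Add1,r2:9,r3:3,r4:Mul1
cycle 10: CDB Add2=9; issue ADD r4<-Add2 // r0:7,r1:Add1,r2:9,r3:3,r4:Add2
cycle 11: - // r0:7,r1:Add1,r2:9,r3:3,r4:Add2
cycle 12: CDB Mul1=18 // r0:7,r1:Add1,r2:9,r3:3,r4:Add2
cycle 13: - // r0:7,r1:Add1,r2:9,r3:3,r4:Add2
cycle 14: CDB Add1=11 // r0:7,r1:11,r2:9,r3:3,r4:Add2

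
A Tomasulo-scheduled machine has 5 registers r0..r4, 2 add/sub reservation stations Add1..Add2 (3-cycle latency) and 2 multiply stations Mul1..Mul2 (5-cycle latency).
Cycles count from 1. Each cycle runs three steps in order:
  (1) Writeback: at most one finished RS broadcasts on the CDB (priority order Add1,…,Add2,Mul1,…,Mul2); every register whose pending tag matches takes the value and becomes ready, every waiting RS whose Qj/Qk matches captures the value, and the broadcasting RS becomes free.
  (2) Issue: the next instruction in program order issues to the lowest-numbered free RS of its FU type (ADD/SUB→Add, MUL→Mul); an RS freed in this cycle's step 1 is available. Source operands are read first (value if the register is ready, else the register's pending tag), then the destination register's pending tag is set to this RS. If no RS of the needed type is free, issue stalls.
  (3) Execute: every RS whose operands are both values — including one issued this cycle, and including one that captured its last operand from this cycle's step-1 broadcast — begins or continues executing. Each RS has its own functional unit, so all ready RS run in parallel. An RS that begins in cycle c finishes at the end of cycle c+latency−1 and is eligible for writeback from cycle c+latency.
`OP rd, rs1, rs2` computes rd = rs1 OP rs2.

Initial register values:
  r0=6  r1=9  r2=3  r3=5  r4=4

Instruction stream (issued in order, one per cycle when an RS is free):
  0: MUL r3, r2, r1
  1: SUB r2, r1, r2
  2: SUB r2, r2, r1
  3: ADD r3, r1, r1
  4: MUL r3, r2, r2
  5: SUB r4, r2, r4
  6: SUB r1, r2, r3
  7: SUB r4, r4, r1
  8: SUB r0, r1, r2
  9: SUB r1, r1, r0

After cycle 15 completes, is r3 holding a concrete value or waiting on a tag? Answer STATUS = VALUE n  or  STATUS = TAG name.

STATUS = VALUE 9

cycle 1: issue MUL r3<-Mul1 // r0:6,r1:9,r2:3,r3:Mul1,r4:4
cycle 2: issue SUB r2<-Add1 // r0:6,r1:9,r2:Add1,r3:Mul1,r4:4
cycle 3: issue SUB r2<-Add2 // r0:6,r1:9,r2:Add2,r3:Mul1,r4:4
cycle 4: stall // r0:6,r1:9,r2:Add2,r3:Mul1,r4:4
cycle 5: CDB Add1=6; issue ADD r3<-Add1 // r0:6,r1:9,r2:Add2,r3:Add1,r4:4
cycle 6: CDB Mul1=27; issue MUL r3<-Mul1 // r0:6,r1:9,r2:Add2,r3:Mul1,r4:4
cycle 7: stall // r0:6,r1:9,r2:Add2,r3:Mul1,r4:4
cycle 8: CDB Add1=18; issue SUB r4<-Add1 // r0:6,r1:9,r2:Add2,r3:Mul1,r4:Add1
cycle 9: CDB Add2=-3; issue SUB r1<-Add2 // r0:6,r1:Add2,r2:-3,r3:Mul1,r4:Add1
cycle 10: stall // r0:6,r1:Add2,r2:-3,r3:Mul1,r4:Add1
cycle 11: stall // r0:6,r1:Add2,r2:-3,r3:Mul1,r4:Add1
cycle 12: CDB Add1=-7; issue SUB r4<-Add1 // r0:6,r1:Add2,r2:-3,r3:Mul1,r4:Add1
cycle 13: stall // r0:6,r1:Add2,r2:-3,r3:Mul1,r4:Add1
cycle 14: CDB Mul1=9; stall // r0:6,r1:Add2,r2:-3,r3:9,r4:Add1
cycle 15: stall // r0:6,r1:Add2,r2:-3,r3:9,r4:Add1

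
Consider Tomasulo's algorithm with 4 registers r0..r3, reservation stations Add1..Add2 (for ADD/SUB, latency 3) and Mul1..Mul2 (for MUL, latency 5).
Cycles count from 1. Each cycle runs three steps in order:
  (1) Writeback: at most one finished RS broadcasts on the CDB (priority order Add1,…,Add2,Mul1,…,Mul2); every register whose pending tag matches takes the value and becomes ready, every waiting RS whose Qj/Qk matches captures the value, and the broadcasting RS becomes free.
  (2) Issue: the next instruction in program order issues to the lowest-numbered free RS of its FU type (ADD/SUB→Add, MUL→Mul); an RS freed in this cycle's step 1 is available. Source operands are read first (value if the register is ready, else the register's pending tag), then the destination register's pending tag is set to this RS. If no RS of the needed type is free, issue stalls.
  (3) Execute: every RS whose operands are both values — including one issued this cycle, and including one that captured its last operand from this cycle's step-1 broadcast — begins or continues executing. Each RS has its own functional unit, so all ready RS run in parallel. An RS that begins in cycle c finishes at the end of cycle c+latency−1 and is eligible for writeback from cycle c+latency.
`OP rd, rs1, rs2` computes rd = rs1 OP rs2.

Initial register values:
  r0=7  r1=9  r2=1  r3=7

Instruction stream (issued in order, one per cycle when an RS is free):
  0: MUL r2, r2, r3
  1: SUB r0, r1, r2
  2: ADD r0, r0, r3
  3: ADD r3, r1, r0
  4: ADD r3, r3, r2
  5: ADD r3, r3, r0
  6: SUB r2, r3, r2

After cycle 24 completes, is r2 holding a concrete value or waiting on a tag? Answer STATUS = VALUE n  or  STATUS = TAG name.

STATUS = VALUE 27

cycle 1: issue MUL r2<-Mul1 // r0:7,r1:9,r2:Mul1,r3:7
cycle 2: issue SUB r0<-Add1 // r0:Add1,r1:9,r2:Mul1,r3:7
cycle 3: issue ADD r0<-Add2 // r0:Add2,r1:9,r2:Mul1,r3:7
cycle 4: stall // r0:Add2,r1:9,r2:Mul1,r3:7
cycle 5: stall // r0:Add2,r1:9,r2:Mul1,r3:7
cycle 6: CDB Mul1=7; stall // r0:Add2,r1:9,r2:7,r3:7
cycle 7: stall // r0:Add2,r1:9,r2:7,r3:7
cycle 8: stall // r0:Add2,r1:9,r2:7,r3:7
cycle 9: CDB Add1=2; issue ADD r3<-Add1 // r0:Add2,r1:9,r2:7,r3:Add1
cycle 10: stall // r0:Add2,r1:9,r2:7,r3:Add1
cycle 11: stall // r0:Add2,r1:9,r2:7,r3:Add1
cycle 12: CDB Add2=9; issue ADD r3<-Add2 // r0:9,r1:9,r2:7,r3:Add2
cycle 13: stall // r0:9,r1:9,r2:7,r3:Add2
cycle 14: stall // r0:9,r1:9,r2:7,r3:Add2
cycle 15: CDB Add1=18; issue ADD r3<-Add1 // r0:9,r1:9,r2:7,r3:Add1
cycle 16: stall // r0:9,r1:9,r2:7,r3:Add1
cycle 17: stall // r0:9,r1:9,r2:7,r3:Add1
cycle 18: CDB Add2=25; issue SUB r2<-Add2 // r0:9,r1:9,r2:Add2,r3:Add1
cycle 19: - // r0:9,r1:9,r2:Add2,r3:Add1
cycle 20: - // r0:9,r1:9,r2:Add2,r3:Add1
cycle 21: CDB Add1=34 // r0:9,r1:9,r2:Add2,r3:34
cycle 22: - // r0:9,r1:9,r2:Add2,r3:34
cycle 23: - // r0:9,r1:9,r2:Add2,r3:34
cycle 24: CDB Add2=27 // r0:9,r1:9,r2:27,r3:34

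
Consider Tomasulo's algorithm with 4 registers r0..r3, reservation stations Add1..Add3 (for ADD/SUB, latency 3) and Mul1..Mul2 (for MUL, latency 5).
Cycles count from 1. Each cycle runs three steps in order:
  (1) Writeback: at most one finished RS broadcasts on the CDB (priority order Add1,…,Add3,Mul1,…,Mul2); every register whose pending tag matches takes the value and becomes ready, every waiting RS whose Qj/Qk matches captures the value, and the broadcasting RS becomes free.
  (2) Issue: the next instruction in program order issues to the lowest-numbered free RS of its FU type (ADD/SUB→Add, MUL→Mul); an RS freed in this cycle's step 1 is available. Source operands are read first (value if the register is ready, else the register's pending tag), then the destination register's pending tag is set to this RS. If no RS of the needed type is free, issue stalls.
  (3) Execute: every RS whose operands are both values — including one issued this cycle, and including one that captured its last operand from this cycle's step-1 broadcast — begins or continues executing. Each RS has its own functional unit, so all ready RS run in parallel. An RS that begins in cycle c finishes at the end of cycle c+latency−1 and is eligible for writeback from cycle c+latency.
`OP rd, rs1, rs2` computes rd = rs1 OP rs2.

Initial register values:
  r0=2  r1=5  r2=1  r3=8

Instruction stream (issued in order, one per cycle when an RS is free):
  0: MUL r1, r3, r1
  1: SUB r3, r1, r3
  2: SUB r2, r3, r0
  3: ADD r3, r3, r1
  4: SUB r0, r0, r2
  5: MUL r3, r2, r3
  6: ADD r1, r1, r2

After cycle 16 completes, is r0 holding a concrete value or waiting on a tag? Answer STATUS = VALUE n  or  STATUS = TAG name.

STATUS = VALUE -28

cycle 1: issue MUL r1<-Mul1 // r0:2,r1:Mul1,r2:1,r3:8
cycle 2: issue SUB r3<-Add1 // r0:2,r1:Mul1,r2:1,r3:Add1
cycle 3: issue SUB r2<-Add2 // r0:2,r1:Mul1,r2:Add2,r3:Add1
cycle 4: issue ADD r3<-Add3 // r0:2,r1:Mul1,r2:Add2,r3:Add3
cycle 5: stall // r0:2,r1:Mul1,r2:Add2,r3:Add3
cycle 6: CDB Mul1=40; stall // r0:2,r1:40,r2:Add2,r3:Add3
cycle 7: stall // r0:2,r1:40,r2:Add2,r3:Add3
cycle 8: stall // r0:2,r1:40,r2:Add2,r3:Add3
cycle 9: CDB Add1=32; issue SUB r0<-Add1 // r0:Add1,r1:40,r2:Add2,r3:Add3
cycle 10: issue MUL r3<-Mul1 // r0:Add1,r1:40,r2:Add2,r3:Mul1
cycle 11: stall // r0:Add1,r1:40,r2:Add2,r3:Mul1
cycle 12: CDB Add2=30; issue ADD r1<-Add2 // r0:Add1,r1:Add2,r2:30,r3:Mul1
cycle 13: CDB Add3=72 // r0:Add1,r1:Add2,r2:30,r3:Mul1
cycle 14: - // r0:Add1,r1:Add2,r2:30,r3:Mul1
cycle 15: CDB Add1=-28 // r0:-28,r1:Add2,r2:30,r3:Mul1
cycle 16: CDB Add2=70 // r0:-28,r1:70,r2:30,r3:Mul1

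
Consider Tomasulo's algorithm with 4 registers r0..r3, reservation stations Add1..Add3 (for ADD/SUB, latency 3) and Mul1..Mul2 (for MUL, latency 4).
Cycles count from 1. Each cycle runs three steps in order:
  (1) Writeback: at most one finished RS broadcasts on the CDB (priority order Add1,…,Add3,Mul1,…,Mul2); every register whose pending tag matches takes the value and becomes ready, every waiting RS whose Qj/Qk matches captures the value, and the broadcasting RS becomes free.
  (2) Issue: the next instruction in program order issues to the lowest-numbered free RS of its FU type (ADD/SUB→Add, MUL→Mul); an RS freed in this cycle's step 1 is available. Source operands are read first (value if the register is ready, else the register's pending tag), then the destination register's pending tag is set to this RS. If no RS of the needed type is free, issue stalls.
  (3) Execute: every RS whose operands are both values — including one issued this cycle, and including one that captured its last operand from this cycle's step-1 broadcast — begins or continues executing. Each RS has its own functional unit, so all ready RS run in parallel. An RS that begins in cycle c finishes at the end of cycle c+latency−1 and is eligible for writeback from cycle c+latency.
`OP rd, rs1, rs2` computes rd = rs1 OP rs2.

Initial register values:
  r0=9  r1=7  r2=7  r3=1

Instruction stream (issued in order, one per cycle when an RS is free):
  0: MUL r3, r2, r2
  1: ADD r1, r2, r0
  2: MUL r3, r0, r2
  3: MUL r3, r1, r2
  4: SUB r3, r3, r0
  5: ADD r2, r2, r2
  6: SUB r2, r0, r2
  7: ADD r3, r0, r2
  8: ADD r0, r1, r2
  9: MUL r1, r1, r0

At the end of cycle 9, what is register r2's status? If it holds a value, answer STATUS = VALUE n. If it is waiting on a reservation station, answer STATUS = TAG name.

STATUS = TAG Add3

cycle 1: issue MUL r3<-Mul1 // r0:9,r1:7,r2:7,r3:Mul1
cycle 2: issue ADD r1<-Add1 // r0:9,r1:Add1,r2:7,r3:Mul1
cycle 3: issue MUL r3<-Mul2 // r0:9,r1:Add1,r2:7,r3:Mul2
cycle 4: stall // r0:9,r1:Add1,r2:7,r3:Mul2
cycle 5: CDB Add1=16; stall // r0:9,r1:16,r2:7,r3:Mul2
cycle 6: CDB Mul1=49; issue MUL r3<-Mul1 // r0:9,r1:16,r2:7,r3:Mul1
cycle 7: CDB Mul2=63; issue SUB r3<-Add1 // r0:9,r1:16,r2:7,r3:Add1
cycle 8: issue ADD r2<-Add2 // r0:9,r1:16,r2:Add2,r3:Add1
cycle 9: issue SUB r2<-Add3 // r0:9,r1:16,r2:Add3,r3:Add1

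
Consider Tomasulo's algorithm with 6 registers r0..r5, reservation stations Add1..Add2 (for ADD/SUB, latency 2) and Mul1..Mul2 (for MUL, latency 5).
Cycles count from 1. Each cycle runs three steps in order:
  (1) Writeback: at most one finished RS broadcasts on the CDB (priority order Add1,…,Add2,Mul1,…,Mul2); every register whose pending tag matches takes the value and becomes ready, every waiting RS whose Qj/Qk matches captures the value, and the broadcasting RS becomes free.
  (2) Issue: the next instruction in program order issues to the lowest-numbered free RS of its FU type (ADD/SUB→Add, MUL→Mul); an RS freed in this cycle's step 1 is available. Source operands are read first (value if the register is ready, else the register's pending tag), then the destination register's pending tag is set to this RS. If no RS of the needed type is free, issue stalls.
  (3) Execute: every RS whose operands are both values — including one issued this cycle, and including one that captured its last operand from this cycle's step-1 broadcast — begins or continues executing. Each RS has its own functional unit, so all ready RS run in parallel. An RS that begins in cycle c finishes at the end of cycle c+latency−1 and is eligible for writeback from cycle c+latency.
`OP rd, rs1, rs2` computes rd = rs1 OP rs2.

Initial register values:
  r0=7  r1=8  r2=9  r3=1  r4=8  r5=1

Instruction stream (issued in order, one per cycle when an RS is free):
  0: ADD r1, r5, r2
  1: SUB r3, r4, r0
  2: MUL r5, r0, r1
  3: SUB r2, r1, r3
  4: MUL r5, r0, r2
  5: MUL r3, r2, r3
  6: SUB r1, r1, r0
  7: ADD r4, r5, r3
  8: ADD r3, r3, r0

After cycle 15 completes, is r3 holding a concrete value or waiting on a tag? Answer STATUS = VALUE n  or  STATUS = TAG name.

  c1: issue ADD r1<-Add1  regs: r0:7,r1:Add1,r2:9,r3:1,r4:8,r5:1
  c2: issue SUB r3<-Add2  regs: r0:7,r1:Add1,r2:9,r3:Add2,r4:8,r5:1
  c3: CDB Add1=10; issue MUL r5<-Mul1  regs: r0:7,r1:10,r2:9,r3:Add2,r4:8,r5:Mul1
  c4: CDB Add2=1; issue SUB r2<-Add1  regs: r0:7,r1:10,r2:Add1,r3:1,r4:8,r5:Mul1
  c5: issue MUL r5<-Mul2  regs: r0:7,r1:10,r2:Add1,r3:1,r4:8,r5:Mul2
  c6: CDB Add1=9; stall  regs: r0:7,r1:10,r2:9,r3:1,r4:8,r5:Mul2
  c7: stall  regs: r0:7,r1:10,r2:9,r3:1,r4:8,r5:Mul2
  c8: CDB Mul1=70; issue MUL r3<-Mul1  regs: r0:7,r1:10,r2:9,r3:Mul1,r4:8,r5:Mul2
  c9: issue SUB r1<-Add1  regs: r0:7,r1:Add1,r2:9,r3:Mul1,r4:8,r5:Mul2
  c10: issue ADD r4<-Add2  regs: r0:7,r1:Add1,r2:9,r3:Mul1,r4:Add2,r5:Mul2
  c11: CDB Add1=3; issue ADD r3<-Add1  regs: r0:7,r1:3,r2:9,r3:Add1,r4:Add2,r5:Mul2
  c12: CDB Mul2=63  regs: r0:7,r1:3,r2:9,r3:Add1,r4:Add2,r5:63
  c13: CDB Mul1=9  regs: r0:7,r1:3,r2:9,r3:Add1,r4:Add2,r5:63
  c14: -  regs: r0:7,r1:3,r2:9,r3:Add1,r4:Add2,r5:63
  c15: CDB Add1=16  regs: r0:7,r1:3,r2:9,r3:16,r4:Add2,r5:63

STATUS = VALUE 16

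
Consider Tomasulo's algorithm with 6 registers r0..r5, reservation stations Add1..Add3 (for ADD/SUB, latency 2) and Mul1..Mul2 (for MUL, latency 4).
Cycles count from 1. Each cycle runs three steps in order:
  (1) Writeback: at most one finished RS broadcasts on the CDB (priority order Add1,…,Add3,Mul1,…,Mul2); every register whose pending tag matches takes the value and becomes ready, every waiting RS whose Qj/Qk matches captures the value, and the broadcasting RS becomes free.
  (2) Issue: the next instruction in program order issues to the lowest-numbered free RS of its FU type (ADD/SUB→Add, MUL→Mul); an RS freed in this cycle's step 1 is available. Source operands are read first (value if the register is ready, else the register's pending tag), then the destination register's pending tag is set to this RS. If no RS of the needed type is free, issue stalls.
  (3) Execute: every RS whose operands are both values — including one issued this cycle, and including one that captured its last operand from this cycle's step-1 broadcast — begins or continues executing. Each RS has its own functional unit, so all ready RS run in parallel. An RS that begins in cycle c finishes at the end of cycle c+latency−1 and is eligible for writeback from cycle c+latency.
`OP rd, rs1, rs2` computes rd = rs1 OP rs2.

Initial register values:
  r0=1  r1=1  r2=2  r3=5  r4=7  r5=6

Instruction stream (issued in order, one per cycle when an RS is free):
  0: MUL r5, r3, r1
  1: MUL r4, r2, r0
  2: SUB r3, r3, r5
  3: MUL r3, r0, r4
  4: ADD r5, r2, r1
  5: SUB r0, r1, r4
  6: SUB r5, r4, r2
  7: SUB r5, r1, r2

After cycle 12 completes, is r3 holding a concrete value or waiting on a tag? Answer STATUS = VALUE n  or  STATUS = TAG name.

  c1: issue MUL r5<-Mul1  regs: r0:1,r1:1,r2:2,r3:5,r4:7,r5:Mul1
  c2: issue MUL r4<-Mul2  regs: r0:1,r1:1,r2:2,r3:5,r4:Mul2,r5:Mul1
  c3: issue SUB r3<-Add1  regs: r0:1,r1:1,r2:2,r3:Add1,r4:Mul2,r5:Mul1
  c4: stall  regs: r0:1,r1:1,r2:2,r3:Add1,r4:Mul2,r5:Mul1
  c5: CDB Mul1=5; issue MUL r3<-Mul1  regs: r0:1,r1:1,r2:2,r3:Mul1,r4:Mul2,r5:5
  c6: CDB Mul2=2; issue ADD r5<-Add2  regs: r0:1,r1:1,r2:2,r3:Mul1,r4:2,r5:Add2
  c7: CDB Add1=0; issue SUB r0<-Add1  regs: r0:Add1,r1:1,r2:2,r3:Mul1,r4:2,r5:Add2
  c8: CDB Add2=3; issue SUB r5<-Add2  regs: r0:Add1,r1:1,r2:2,r3:Mul1,r4:2,r5:Add2
  c9: CDB Add1=-1; issue SUB r5<-Add1  regs: r0:-1,r1:1,r2:2,r3:Mul1,r4:2,r5:Add1
  c10: CDB Add2=0  regs: r0:-1,r1:1,r2:2,r3:Mul1,r4:2,r5:Add1
  c11: CDB Add1=-1  regs: r0:-1,r1:1,r2:2,r3:Mul1,r4:2,r5:-1
  c12: CDB Mul1=2  regs: r0:-1,r1:1,r2:2,r3:2,r4:2,r5:-1

STATUS = VALUE 2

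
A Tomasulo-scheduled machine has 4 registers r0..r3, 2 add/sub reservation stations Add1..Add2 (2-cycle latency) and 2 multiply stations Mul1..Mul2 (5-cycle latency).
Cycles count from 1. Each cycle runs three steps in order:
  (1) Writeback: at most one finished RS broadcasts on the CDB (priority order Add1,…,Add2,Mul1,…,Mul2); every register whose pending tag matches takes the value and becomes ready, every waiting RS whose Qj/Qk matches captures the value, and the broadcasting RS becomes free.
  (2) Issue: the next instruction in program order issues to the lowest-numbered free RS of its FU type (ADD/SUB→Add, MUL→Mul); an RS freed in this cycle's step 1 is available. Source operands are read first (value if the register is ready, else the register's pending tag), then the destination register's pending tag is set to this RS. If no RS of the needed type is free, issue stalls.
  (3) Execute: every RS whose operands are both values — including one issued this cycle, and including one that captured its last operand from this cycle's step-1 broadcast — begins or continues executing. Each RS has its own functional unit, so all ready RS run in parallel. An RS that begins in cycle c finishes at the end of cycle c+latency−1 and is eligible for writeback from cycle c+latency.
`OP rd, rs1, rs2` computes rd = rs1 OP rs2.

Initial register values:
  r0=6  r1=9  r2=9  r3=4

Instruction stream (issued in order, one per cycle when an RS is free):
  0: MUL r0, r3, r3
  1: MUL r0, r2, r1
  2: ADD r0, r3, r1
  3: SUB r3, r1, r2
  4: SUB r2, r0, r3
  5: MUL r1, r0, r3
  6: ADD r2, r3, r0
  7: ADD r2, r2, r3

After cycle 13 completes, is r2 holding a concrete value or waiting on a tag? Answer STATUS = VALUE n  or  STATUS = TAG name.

STATUS = VALUE 13

c1: issue MUL r0<-Mul1 | r0:Mul1,r1:9,r2:9,r3:4
c2: issue MUL r0<-Mul2 | r0:Mul2,r1:9,r2:9,r3:4
c3: issue ADD r0<-Add1 | r0:Add1,r1:9,r2:9,r3:4
c4: issue SUB r3<-Add2 | r0:Add1,r1:9,r2:9,r3:Add2
c5: CDB Add1=13; issue SUB r2<-Add1 | r0:13,r1:9,r2:Add1,r3:Add2
c6: CDB Add2=0; stall | r0:13,r1:9,r2:Add1,r3:0
c7: CDB Mul1=16; issue MUL r1<-Mul1 | r0:13,r1:Mul1,r2:Add1,r3:0
c8: CDB Add1=13; issue ADD r2<-Add1 | r0:13,r1:Mul1,r2:Add1,r3:0
c9: CDB Mul2=81; issue ADD r2<-Add2 | r0:13,r1:Mul1,r2:Add2,r3:0
c10: CDB Add1=13 | r0:13,r1:Mul1,r2:Add2,r3:0
c11: - | r0:13,r1:Mul1,r2:Add2,r3:0
c12: CDB Add2=13 | r0:13,r1:Mul1,r2:13,r3:0
c13: CDB Mul1=0 | r0:13,r1:0,r2:13,r3:0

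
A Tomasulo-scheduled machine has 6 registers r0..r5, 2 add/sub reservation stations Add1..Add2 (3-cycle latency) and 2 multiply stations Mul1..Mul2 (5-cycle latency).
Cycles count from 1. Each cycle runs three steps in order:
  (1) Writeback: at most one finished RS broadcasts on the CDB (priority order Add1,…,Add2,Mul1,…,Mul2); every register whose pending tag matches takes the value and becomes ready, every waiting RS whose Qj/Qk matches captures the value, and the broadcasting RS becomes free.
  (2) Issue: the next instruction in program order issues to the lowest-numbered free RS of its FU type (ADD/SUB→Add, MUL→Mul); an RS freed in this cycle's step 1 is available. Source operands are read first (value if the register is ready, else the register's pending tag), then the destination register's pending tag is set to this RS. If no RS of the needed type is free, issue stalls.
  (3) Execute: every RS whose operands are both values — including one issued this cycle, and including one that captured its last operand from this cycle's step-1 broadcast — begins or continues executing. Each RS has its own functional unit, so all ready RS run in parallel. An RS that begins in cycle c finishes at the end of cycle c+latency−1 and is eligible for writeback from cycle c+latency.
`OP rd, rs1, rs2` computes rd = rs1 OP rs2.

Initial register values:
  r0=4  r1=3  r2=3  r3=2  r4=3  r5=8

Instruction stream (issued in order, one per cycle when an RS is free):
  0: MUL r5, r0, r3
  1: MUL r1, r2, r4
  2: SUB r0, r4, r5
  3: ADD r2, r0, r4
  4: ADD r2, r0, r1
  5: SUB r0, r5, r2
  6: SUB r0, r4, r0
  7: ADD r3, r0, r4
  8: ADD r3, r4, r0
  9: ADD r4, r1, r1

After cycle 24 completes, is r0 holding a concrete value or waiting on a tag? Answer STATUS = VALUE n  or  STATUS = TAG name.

  c1: issue MUL r5<-Mul1  regs: r0:4,r1:3,r2:3,r3:2,r4:3,r5:Mul1
  c2: issue MUL r1<-Mul2  regs: r0:4,r1:Mul2,r2:3,r3:2,r4:3,r5:Mul1
  c3: issue SUB r0<-Add1  regs: r0:Add1,r1:Mul2,r2:3,r3:2,r4:3,r5:Mul1
  c4: issue ADD r2<-Add2  regs: r0:Add1,r1:Mul2,r2:Add2,r3:2,r4:3,r5:Mul1
  c5: stall  regs: r0:Add1,r1:Mul2,r2:Add2,r3:2,r4:3,r5:Mul1
  c6: CDB Mul1=8; stall  regs: r0:Add1,r1:Mul2,r2:Add2,r3:2,r4:3,r5:8
  c7: CDB Mul2=9; stall  regs: r0:Add1,r1:9,r2:Add2,r3:2,r4:3,r5:8
  c8: stall  regs: r0:Add1,r1:9,r2:Add2,r3:2,r4:3,r5:8
  c9: CDB Add1=-5; issue ADD r2<-Add1  regs: r0:-5,r1:9,r2:Add1,r3:2,r4:3,r5:8
  c10: stall  regs: r0:-5,r1:9,r2:Add1,r3:2,r4:3,r5:8
  c11: stall  regs: r0:-5,r1:9,r2:Add1,r3:2,r4:3,r5:8
  c12: CDB Add1=4; issue SUB r0<-Add1  regs: r0:Add1,r1:9,r2:4,r3:2,r4:3,r5:8
  c13: CDB Add2=-2; issue SUB r0<-Add2  regs: r0:Add2,r1:9,r2:4,r3:2,r4:3,r5:8
  c14: stall  regs: r0:Add2,r1:9,r2:4,r3:2,r4:3,r5:8
  c15: CDB Add1=4; issue ADD r3<-Add1  regs: r0:Add2,r1:9,r2:4,r3:Add1,r4:3,r5:8
  c16: stall  regs: r0:Add2,r1:9,r2:4,r3:Add1,r4:3,r5:8
  c17: stall  regs: r0:Add2,r1:9,r2:4,r3:Add1,r4:3,r5:8
  c18: CDB Add2=-1; issue ADD r3<-Add2  regs: r0:-1,r1:9,r2:4,r3:Add2,r4:3,r5:8
  c19: stall  regs: r0:-1,r1:9,r2:4,r3:Add2,r4:3,r5:8
  c20: stall  regs: r0:-1,r1:9,r2:4,r3:Add2,r4:3,r5:8
  c21: CDB Add1=2; issue ADD r4<-Add1  regs: r0:-1,r1:9,r2:4,r3:Add2,r4:Add1,r5:8
  c22: CDB Add2=2  regs: r0:-1,r1:9,r2:4,r3:2,r4:Add1,r5:8
  c23: -  regs: r0:-1,r1:9,r2:4,r3:2,r4:Add1,r5:8
  c24: CDB Add1=18  regs: r0:-1,r1:9,r2:4,r3:2,r4:18,r5:8

STATUS = VALUE -1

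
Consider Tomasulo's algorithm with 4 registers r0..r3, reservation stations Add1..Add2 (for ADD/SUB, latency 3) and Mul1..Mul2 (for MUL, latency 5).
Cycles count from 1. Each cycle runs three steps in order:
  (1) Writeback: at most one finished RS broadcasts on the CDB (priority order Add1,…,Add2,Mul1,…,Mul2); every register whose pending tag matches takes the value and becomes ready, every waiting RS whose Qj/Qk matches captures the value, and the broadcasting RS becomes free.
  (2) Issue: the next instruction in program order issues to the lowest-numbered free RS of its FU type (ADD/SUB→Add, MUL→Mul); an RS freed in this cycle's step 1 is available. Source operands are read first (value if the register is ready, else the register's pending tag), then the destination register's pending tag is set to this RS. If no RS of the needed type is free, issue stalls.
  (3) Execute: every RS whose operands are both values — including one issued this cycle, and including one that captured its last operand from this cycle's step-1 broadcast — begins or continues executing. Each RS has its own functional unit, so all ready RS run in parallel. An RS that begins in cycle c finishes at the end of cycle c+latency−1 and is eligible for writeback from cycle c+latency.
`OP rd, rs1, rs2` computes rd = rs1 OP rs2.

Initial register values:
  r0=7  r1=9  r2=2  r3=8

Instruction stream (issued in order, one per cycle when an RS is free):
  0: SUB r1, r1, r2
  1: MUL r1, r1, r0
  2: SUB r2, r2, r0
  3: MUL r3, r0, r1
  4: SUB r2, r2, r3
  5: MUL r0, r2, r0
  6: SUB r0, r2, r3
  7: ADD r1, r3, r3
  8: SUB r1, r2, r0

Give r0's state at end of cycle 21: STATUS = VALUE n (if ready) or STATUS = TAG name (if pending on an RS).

c1: issue SUB r1<-Add1 | r0:7,r1:Add1,r2:2,r3:8
c2: issue MUL r1<-Mul1 | r0:7,r1:Mul1,r2:2,r3:8
c3: issue SUB r2<-Add2 | r0:7,r1:Mul1,r2:Add2,r3:8
c4: CDB Add1=7; issue MUL r3<-Mul2 | r0:7,r1:Mul1,r2:Add2,r3:Mul2
c5: issue SUB r2<-Add1 | r0:7,r1:Mul1,r2:Add1,r3:Mul2
c6: CDB Add2=-5; stall | r0:7,r1:Mul1,r2:Add1,r3:Mul2
c7: stall | r0:7,r1:Mul1,r2:Add1,r3:Mul2
c8: stall | r0:7,r1:Mul1,r2:Add1,r3:Mul2
c9: CDB Mul1=49; issue MUL r0<-Mul1 | r0:Mul1,r1:49,r2:Add1,r3:Mul2
c10: issue SUB r0<-Add2 | r0:Add2,r1:49,r2:Add1,r3:Mul2
c11: stall | r0:Add2,r1:49,r2:Add1,r3:Mul2
c12: stall | r0:Add2,r1:49,r2:Add1,r3:Mul2
c13: stall | r0:Add2,r1:49,r2:Add1,r3:Mul2
c14: CDB Mul2=343; stall | r0:Add2,r1:49,r2:Add1,r3:343
c15: stall | r0:Add2,r1:49,r2:Add1,r3:343
c16: stall | r0:Add2,r1:49,r2:Add1,r3:343
c17: CDB Add1=-348; issue ADD r1<-Add1 | r0:Add2,r1:Add1,r2:-348,r3:343
c18: stall | r0:Add2,r1:Add1,r2:-348,r3:343
c19: stall | r0:Add2,r1:Add1,r2:-348,r3:343
c20: CDB Add1=686; issue SUB r1<-Add1 | r0:Add2,r1:Add1,r2:-348,r3:343
c21: CDB Add2=-691 | r0:-691,r1:Add1,r2:-348,r3:343

STATUS = VALUE -691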